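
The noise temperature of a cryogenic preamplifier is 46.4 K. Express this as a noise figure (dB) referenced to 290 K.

0.645 dB

F = 1 + T_e/T₀ = 1 + 46.4/290 = 1.16
NF = 10 log₁₀(1.16) = 0.645 dB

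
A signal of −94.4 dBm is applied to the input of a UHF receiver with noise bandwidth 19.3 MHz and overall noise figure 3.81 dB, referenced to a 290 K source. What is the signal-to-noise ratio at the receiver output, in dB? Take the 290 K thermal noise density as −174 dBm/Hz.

Noise floor: N = −174 + 10 log₁₀(B) + NF
10 log₁₀(1.93×10⁷) = 72.86 dB
N = −174 + 72.86 + 3.81 = −97.33 dBm
SNR = P_sig − N = −94.4 − (−97.33) = 2.93 dB → 2.9 dB

2.9 dB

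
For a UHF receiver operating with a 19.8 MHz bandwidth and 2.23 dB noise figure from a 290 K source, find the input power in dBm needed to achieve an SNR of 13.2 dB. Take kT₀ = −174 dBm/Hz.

−85.6 dBm

Sensitivity = −174 + 10 log₁₀(B) + NF + SNR_min
= −174 + 72.97 + 2.23 + 13.2
= −85.60 dBm → −85.6 dBm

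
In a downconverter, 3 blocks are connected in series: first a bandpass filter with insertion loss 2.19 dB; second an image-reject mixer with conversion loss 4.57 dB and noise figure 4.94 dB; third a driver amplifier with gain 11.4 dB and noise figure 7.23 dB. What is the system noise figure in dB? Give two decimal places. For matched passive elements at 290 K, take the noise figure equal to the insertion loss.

14.06 dB

Convert to linear (a loss of L dB is a gain of −L dB): F_i = 10^(NF_i/10), G_i = 10^(G_i,dB/10)
  Stage 1: F_1 = 10^(2.19/10) = 1.656, G_1 = 10^(−2.19/10) = 0.6039
  Stage 2: F_2 = 10^(4.94/10) = 3.119, G_2 = 10^(−4.57/10) = 0.3491
  Stage 3: F_3 = 10^(7.23/10) = 5.284, G_3 = 10^(11.4/10) = 13.80
Friis cascade:
  F = 1.656 + (3.119 − 1)/0.6039 + (5.284 − 1)/0.2109 = 25.48
NF = 10 log₁₀(25.48) = 14.06 dB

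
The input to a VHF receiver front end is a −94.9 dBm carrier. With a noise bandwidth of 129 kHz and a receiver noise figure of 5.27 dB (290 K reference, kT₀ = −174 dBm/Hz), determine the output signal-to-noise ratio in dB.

Noise floor: N = −174 + 10 log₁₀(B) + NF
10 log₁₀(1.29×10⁵) = 51.11 dB
N = −174 + 51.11 + 5.27 = −117.62 dBm
SNR = P_sig − N = −94.9 − (−117.62) = 22.72 dB → 22.7 dB

22.7 dB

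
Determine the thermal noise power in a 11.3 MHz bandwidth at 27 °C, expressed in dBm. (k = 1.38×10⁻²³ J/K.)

−103.3 dBm

T = 27 °C + 273.15 = 300.15 K
P_n = kTB = 1.38×10⁻²³ × 300.15 × 1.13×10⁷ = 4.68×10⁻¹⁴ W
In dBm: 10 log₁₀(4.68×10⁻¹⁴ / 10⁻³) = −103.3 dBm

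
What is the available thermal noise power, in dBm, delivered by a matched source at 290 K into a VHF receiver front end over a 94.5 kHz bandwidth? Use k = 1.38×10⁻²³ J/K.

P_n = kTB = 1.38×10⁻²³ × 290 × 9.45×10⁴ = 3.78×10⁻¹⁶ W
In dBm: 10 log₁₀(3.78×10⁻¹⁶ / 10⁻³) = −124.2 dBm

−124.2 dBm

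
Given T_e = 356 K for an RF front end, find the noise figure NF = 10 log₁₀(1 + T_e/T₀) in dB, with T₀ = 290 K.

3.48 dB

F = 1 + T_e/T₀ = 1 + 356/290 = 2.22759
NF = 10 log₁₀(2.22759) = 3.48 dB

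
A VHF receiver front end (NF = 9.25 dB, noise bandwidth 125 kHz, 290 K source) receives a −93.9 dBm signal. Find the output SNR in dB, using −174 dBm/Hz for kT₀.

Noise floor: N = −174 + 10 log₁₀(B) + NF
10 log₁₀(1.25×10⁵) = 50.97 dB
N = −174 + 50.97 + 9.25 = −113.78 dBm
SNR = P_sig − N = −93.9 − (−113.78) = 19.88 dB → 19.9 dB

19.9 dB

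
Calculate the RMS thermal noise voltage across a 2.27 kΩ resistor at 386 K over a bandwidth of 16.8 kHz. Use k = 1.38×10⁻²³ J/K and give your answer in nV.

V_n = √(4kTRB)
4kTRB = 4 × 1.38×10⁻²³ × 386 × 2.27×10³ × 1.68×10⁴ = 8.13×10⁻¹³ V²
V_n = √(8.13×10⁻¹³) = 9.01×10⁻⁷ V = 901 nV

901 nV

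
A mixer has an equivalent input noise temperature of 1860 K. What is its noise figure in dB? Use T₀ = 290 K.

F = 1 + T_e/T₀ = 1 + 1860/290 = 7.41379
NF = 10 log₁₀(7.41379) = 8.70 dB

8.70 dB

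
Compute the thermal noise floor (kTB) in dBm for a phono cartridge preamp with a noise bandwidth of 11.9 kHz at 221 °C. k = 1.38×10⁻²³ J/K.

−130.9 dBm

T = 221 °C + 273.15 = 494.15 K
P_n = kTB = 1.38×10⁻²³ × 494.15 × 1.19×10⁴ = 8.11×10⁻¹⁷ W
In dBm: 10 log₁₀(8.11×10⁻¹⁷ / 10⁻³) = −130.9 dBm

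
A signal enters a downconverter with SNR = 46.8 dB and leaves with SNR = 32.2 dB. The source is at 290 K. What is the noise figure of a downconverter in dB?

14.6 dB

NF (dB) = SNR_in(dB) − SNR_out(dB) when the source is at T₀
NF = 46.8 − 32.2 = 14.6 dB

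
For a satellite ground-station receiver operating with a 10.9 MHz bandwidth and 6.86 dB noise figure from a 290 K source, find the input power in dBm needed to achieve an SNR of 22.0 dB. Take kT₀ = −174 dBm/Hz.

−74.8 dBm

Sensitivity = −174 + 10 log₁₀(B) + NF + SNR_min
= −174 + 70.37 + 6.86 + 22.0
= −74.77 dBm → −74.8 dBm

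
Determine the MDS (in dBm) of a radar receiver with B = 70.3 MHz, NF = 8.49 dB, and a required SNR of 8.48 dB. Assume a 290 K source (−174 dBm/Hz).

−78.6 dBm

Sensitivity = −174 + 10 log₁₀(B) + NF + SNR_min
= −174 + 78.47 + 8.49 + 8.48
= −78.56 dBm → −78.6 dBm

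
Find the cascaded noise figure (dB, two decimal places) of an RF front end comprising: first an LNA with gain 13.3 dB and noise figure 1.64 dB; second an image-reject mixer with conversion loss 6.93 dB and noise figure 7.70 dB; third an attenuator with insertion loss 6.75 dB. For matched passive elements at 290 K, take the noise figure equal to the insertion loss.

Convert to linear (a loss of L dB is a gain of −L dB): F_i = 10^(NF_i/10), G_i = 10^(G_i,dB/10)
  Stage 1: F_1 = 10^(1.64/10) = 1.459, G_1 = 10^(13.3/10) = 21.38
  Stage 2: F_2 = 10^(7.70/10) = 5.888, G_2 = 10^(−6.93/10) = 0.2028
  Stage 3: F_3 = 10^(6.75/10) = 4.732, G_3 = 10^(−6.75/10) = 0.2113
Friis cascade:
  F = 1.459 + (5.888 − 1)/21.38 + (4.732 − 1)/4.335 = 2.548
NF = 10 log₁₀(2.548) = 4.06 dB

4.06 dB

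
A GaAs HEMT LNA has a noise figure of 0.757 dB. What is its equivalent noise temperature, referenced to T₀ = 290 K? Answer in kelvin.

F = 10^(0.757/10) = 1.19042
T_e = (F − 1)·T₀ = (1.19042 − 1) × 290 = 55.2 K

55.2 K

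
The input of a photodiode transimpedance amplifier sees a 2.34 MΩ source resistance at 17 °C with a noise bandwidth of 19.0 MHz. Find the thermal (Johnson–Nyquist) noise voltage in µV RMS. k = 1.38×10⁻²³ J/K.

T = 17 °C + 273.15 = 290.15 K
V_n = √(4kTRB)
4kTRB = 4 × 1.38×10⁻²³ × 290.15 × 2.34×10⁶ × 1.90×10⁷ = 7.12×10⁻⁷ V²
V_n = √(7.12×10⁻⁷) = 8.44×10⁻⁴ V = 844 µV

844 µV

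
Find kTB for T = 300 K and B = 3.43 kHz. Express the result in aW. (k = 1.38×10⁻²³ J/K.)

P_n = kTB = 1.38×10⁻²³ × 300 × 3.43×10³ = 1.42×10⁻¹⁷ W = 14.2 aW

14.2 aW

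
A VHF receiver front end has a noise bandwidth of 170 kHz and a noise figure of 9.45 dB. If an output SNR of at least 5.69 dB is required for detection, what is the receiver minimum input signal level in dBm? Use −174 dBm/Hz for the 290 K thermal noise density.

−106.6 dBm

Sensitivity = −174 + 10 log₁₀(B) + NF + SNR_min
= −174 + 52.3 + 9.45 + 5.69
= −106.56 dBm → −106.6 dBm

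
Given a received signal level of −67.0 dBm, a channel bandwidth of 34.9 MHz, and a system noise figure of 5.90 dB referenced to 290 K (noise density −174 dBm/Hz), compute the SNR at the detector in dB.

Noise floor: N = −174 + 10 log₁₀(B) + NF
10 log₁₀(3.49×10⁷) = 75.43 dB
N = −174 + 75.43 + 5.90 = −92.67 dBm
SNR = P_sig − N = −67.0 − (−92.67) = 25.67 dB → 25.7 dB

25.7 dB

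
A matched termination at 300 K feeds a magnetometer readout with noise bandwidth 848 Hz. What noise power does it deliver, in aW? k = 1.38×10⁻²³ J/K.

P_n = kTB = 1.38×10⁻²³ × 300 × 8.48×10² = 3.51×10⁻¹⁸ W = 3.51 aW

3.51 aW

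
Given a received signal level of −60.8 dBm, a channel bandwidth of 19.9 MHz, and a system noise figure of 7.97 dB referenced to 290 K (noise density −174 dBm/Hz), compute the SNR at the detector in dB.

Noise floor: N = −174 + 10 log₁₀(B) + NF
10 log₁₀(1.99×10⁷) = 72.99 dB
N = −174 + 72.99 + 7.97 = −93.04 dBm
SNR = P_sig − N = −60.8 − (−93.04) = 32.24 dB → 32.2 dB

32.2 dB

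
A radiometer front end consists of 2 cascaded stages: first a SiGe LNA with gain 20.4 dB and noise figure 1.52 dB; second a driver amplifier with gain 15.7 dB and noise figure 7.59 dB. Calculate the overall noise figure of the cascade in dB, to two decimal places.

1.65 dB

Convert to linear (a loss of L dB is a gain of −L dB): F_i = 10^(NF_i/10), G_i = 10^(G_i,dB/10)
  Stage 1: F_1 = 10^(1.52/10) = 1.419, G_1 = 10^(20.4/10) = 109.6
  Stage 2: F_2 = 10^(7.59/10) = 5.741, G_2 = 10^(15.7/10) = 37.15
Friis cascade:
  F = 1.419 + (5.741 − 1)/109.6 = 1.462
NF = 10 log₁₀(1.462) = 1.65 dB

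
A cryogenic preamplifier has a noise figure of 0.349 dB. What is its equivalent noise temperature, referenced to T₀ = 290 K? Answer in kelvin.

F = 10^(0.349/10) = 1.08368
T_e = (F − 1)·T₀ = (1.08368 − 1) × 290 = 24.3 K

24.3 K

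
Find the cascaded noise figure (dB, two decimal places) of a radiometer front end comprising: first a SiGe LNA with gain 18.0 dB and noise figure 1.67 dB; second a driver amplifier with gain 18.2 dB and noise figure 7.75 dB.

Convert to linear (a loss of L dB is a gain of −L dB): F_i = 10^(NF_i/10), G_i = 10^(G_i,dB/10)
  Stage 1: F_1 = 10^(1.67/10) = 1.469, G_1 = 10^(18.0/10) = 63.10
  Stage 2: F_2 = 10^(7.75/10) = 5.957, G_2 = 10^(18.2/10) = 66.07
Friis cascade:
  F = 1.469 + (5.957 − 1)/63.10 = 1.547
NF = 10 log₁₀(1.547) = 1.90 dB

1.90 dB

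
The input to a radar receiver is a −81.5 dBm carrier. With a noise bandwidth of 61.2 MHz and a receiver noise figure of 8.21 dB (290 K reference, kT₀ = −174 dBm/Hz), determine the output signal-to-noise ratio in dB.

Noise floor: N = −174 + 10 log₁₀(B) + NF
10 log₁₀(6.12×10⁷) = 77.87 dB
N = −174 + 77.87 + 8.21 = −87.92 dBm
SNR = P_sig − N = −81.5 − (−87.92) = 6.42 dB → 6.4 dB

6.4 dB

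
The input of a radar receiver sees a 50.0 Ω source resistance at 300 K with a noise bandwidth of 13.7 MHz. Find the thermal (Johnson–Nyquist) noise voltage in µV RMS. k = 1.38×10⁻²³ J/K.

3.37 µV

V_n = √(4kTRB)
4kTRB = 4 × 1.38×10⁻²³ × 300 × 5.00×10¹ × 1.37×10⁷ = 1.13×10⁻¹¹ V²
V_n = √(1.13×10⁻¹¹) = 3.37×10⁻⁶ V = 3.37 µV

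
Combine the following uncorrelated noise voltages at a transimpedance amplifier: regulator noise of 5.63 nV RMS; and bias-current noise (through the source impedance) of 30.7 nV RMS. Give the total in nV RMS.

31.2 nV

Uncorrelated sources add in power (mean-square): V_tot = √(ΣV_i²)
V_tot = √[(5.63×10⁻⁹)² + (3.07×10⁻⁸)²] = 3.12×10⁻⁸ V = 31.2 nV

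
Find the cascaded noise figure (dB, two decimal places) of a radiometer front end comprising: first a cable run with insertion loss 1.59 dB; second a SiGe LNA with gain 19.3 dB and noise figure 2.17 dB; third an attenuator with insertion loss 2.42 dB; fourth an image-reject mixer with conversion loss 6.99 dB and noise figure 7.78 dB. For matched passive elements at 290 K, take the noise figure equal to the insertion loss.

Convert to linear (a loss of L dB is a gain of −L dB): F_i = 10^(NF_i/10), G_i = 10^(G_i,dB/10)
  Stage 1: F_1 = 10^(1.59/10) = 1.442, G_1 = 10^(−1.59/10) = 0.6934
  Stage 2: F_2 = 10^(2.17/10) = 1.648, G_2 = 10^(19.3/10) = 85.11
  Stage 3: F_3 = 10^(2.42/10) = 1.746, G_3 = 10^(−2.42/10) = 0.5728
  Stage 4: F_4 = 10^(7.78/10) = 5.998, G_4 = 10^(−6.99/10) = 0.2000
Friis cascade:
  F = 1.442 + (1.648 − 1)/0.6934 + (1.746 − 1)/59.02 + (5.998 − 1)/33.81 = 2.537
NF = 10 log₁₀(2.537) = 4.04 dB

4.04 dB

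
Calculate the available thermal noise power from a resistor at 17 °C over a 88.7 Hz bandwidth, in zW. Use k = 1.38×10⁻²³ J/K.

T = 17 °C + 273.15 = 290.15 K
P_n = kTB = 1.38×10⁻²³ × 290.15 × 8.87×10¹ = 3.55×10⁻¹⁹ W = 355 zW

355 zW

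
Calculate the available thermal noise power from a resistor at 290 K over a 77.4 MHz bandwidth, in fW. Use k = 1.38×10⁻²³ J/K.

P_n = kTB = 1.38×10⁻²³ × 290 × 7.74×10⁷ = 3.10×10⁻¹³ W = 310 fW

310 fW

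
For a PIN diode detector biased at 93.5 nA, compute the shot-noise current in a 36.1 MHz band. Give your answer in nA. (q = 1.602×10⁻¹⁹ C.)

I_n = √(2qI·B)
2qI·B = 2 × 1.602×10⁻¹⁹ × 9.35×10⁻⁸ × 3.61×10⁷ = 1.08×10⁻¹⁸ A²
I_n = √(1.08×10⁻¹⁸) = 1.04×10⁻⁹ A = 1.04 nA

1.04 nA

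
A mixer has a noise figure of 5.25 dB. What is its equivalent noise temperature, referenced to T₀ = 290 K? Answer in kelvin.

681 K

F = 10^(5.25/10) = 3.34965
T_e = (F − 1)·T₀ = (3.34965 − 1) × 290 = 681 K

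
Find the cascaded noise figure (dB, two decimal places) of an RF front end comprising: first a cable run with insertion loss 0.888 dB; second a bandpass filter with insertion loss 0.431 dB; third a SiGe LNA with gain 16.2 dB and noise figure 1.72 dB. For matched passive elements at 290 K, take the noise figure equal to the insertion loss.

Convert to linear (a loss of L dB is a gain of −L dB): F_i = 10^(NF_i/10), G_i = 10^(G_i,dB/10)
  Stage 1: F_1 = 10^(0.888/10) = 1.227, G_1 = 10^(−0.888/10) = 0.8151
  Stage 2: F_2 = 10^(0.431/10) = 1.104, G_2 = 10^(−0.431/10) = 0.9055
  Stage 3: F_3 = 10^(1.72/10) = 1.486, G_3 = 10^(16.2/10) = 41.69
Friis cascade:
  F = 1.227 + (1.104 − 1)/0.8151 + (1.486 − 1)/0.7381 = 2.013
NF = 10 log₁₀(2.013) = 3.04 dB

3.04 dB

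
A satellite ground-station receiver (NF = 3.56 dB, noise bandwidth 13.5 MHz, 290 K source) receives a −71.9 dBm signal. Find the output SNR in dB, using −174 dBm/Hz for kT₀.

Noise floor: N = −174 + 10 log₁₀(B) + NF
10 log₁₀(1.35×10⁷) = 71.3 dB
N = −174 + 71.3 + 3.56 = −99.14 dBm
SNR = P_sig − N = −71.9 − (−99.14) = 27.24 dB → 27.2 dB

27.2 dB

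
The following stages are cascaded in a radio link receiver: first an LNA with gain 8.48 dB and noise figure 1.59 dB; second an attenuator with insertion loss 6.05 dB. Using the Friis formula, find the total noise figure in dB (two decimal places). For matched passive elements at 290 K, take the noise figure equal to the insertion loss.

2.72 dB

Convert to linear (a loss of L dB is a gain of −L dB): F_i = 10^(NF_i/10), G_i = 10^(G_i,dB/10)
  Stage 1: F_1 = 10^(1.59/10) = 1.442, G_1 = 10^(8.48/10) = 7.047
  Stage 2: F_2 = 10^(6.05/10) = 4.027, G_2 = 10^(−6.05/10) = 0.2483
Friis cascade:
  F = 1.442 + (4.027 − 1)/7.047 = 1.872
NF = 10 log₁₀(1.872) = 2.72 dB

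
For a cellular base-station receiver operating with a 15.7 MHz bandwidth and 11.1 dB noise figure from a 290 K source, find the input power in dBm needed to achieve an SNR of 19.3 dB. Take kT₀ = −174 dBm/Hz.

−71.6 dBm

Sensitivity = −174 + 10 log₁₀(B) + NF + SNR_min
= −174 + 71.96 + 11.1 + 19.3
= −71.64 dBm → −71.6 dBm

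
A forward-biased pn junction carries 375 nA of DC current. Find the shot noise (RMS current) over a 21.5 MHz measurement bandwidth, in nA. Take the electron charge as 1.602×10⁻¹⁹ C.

1.61 nA

I_n = √(2qI·B)
2qI·B = 2 × 1.602×10⁻¹⁹ × 3.75×10⁻⁷ × 2.15×10⁷ = 2.58×10⁻¹⁸ A²
I_n = √(2.58×10⁻¹⁸) = 1.61×10⁻⁹ A = 1.61 nA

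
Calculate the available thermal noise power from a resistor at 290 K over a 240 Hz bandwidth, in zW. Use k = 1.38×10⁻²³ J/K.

960 zW

P_n = kTB = 1.38×10⁻²³ × 290 × 2.40×10² = 9.60×10⁻¹⁹ W = 960 zW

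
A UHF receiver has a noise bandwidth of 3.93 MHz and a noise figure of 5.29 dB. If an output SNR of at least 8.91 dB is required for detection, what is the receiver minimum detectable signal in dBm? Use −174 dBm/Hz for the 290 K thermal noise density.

−93.9 dBm

Sensitivity = −174 + 10 log₁₀(B) + NF + SNR_min
= −174 + 65.94 + 5.29 + 8.91
= −93.86 dBm → −93.9 dBm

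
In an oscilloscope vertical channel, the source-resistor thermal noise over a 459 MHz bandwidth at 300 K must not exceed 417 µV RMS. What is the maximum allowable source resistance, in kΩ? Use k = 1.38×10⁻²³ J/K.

Johnson–Nyquist: V_n = √(4kTRB) ⇒ R = V_n² / (4kTB)
4kTB = 4 × 1.38×10⁻²³ × 300 × 4.59×10⁸ = 7.60×10⁻¹²
R = (4.17×10⁻⁴)² / 7.60×10⁻¹² = 2.29×10⁴ Ω = 22.9 kΩ

22.9 kΩ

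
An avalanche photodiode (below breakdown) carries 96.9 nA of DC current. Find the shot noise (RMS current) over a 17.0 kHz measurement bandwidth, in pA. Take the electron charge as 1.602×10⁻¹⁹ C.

23.0 pA

I_n = √(2qI·B)
2qI·B = 2 × 1.602×10⁻¹⁹ × 9.69×10⁻⁸ × 1.70×10⁴ = 5.28×10⁻²² A²
I_n = √(5.28×10⁻²²) = 2.30×10⁻¹¹ A = 23.0 pA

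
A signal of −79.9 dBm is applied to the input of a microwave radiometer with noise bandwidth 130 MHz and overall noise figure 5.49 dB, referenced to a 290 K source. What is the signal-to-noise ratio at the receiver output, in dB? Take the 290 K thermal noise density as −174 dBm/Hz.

Noise floor: N = −174 + 10 log₁₀(B) + NF
10 log₁₀(1.30×10⁸) = 81.14 dB
N = −174 + 81.14 + 5.49 = −87.37 dBm
SNR = P_sig − N = −79.9 − (−87.37) = 7.47 dB → 7.5 dB

7.5 dB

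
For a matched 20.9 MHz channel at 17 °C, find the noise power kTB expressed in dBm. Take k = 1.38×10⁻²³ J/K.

−100.8 dBm

T = 17 °C + 273.15 = 290.15 K
P_n = kTB = 1.38×10⁻²³ × 290.15 × 2.09×10⁷ = 8.37×10⁻¹⁴ W
In dBm: 10 log₁₀(8.37×10⁻¹⁴ / 10⁻³) = −100.8 dBm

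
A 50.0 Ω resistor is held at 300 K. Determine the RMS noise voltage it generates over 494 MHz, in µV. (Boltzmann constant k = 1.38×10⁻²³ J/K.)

20.2 µV

V_n = √(4kTRB)
4kTRB = 4 × 1.38×10⁻²³ × 300 × 5.00×10¹ × 4.94×10⁸ = 4.09×10⁻¹⁰ V²
V_n = √(4.09×10⁻¹⁰) = 2.02×10⁻⁵ V = 20.2 µV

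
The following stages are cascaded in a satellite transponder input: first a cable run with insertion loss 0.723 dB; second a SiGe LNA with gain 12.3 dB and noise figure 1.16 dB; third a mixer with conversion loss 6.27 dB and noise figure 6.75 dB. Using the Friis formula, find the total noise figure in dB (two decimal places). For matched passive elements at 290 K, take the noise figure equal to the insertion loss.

Convert to linear (a loss of L dB is a gain of −L dB): F_i = 10^(NF_i/10), G_i = 10^(G_i,dB/10)
  Stage 1: F_1 = 10^(0.723/10) = 1.181, G_1 = 10^(−0.723/10) = 0.8466
  Stage 2: F_2 = 10^(1.16/10) = 1.306, G_2 = 10^(12.3/10) = 16.98
  Stage 3: F_3 = 10^(6.75/10) = 4.732, G_3 = 10^(−6.27/10) = 0.2360
Friis cascade:
  F = 1.181 + (1.306 − 1)/0.8466 + (4.732 − 1)/14.38 = 1.802
NF = 10 log₁₀(1.802) = 2.56 dB

2.56 dB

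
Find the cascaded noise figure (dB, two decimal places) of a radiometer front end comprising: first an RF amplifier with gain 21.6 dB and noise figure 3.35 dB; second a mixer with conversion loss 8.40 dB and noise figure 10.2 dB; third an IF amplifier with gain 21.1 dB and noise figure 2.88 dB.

3.57 dB

Convert to linear (a loss of L dB is a gain of −L dB): F_i = 10^(NF_i/10), G_i = 10^(G_i,dB/10)
  Stage 1: F_1 = 10^(3.35/10) = 2.163, G_1 = 10^(21.6/10) = 144.5
  Stage 2: F_2 = 10^(10.2/10) = 10.47, G_2 = 10^(−8.40/10) = 0.1445
  Stage 3: F_3 = 10^(2.88/10) = 1.941, G_3 = 10^(21.1/10) = 128.8
Friis cascade:
  F = 2.163 + (10.47 − 1)/144.5 + (1.941 − 1)/20.89 = 2.273
NF = 10 log₁₀(2.273) = 3.57 dB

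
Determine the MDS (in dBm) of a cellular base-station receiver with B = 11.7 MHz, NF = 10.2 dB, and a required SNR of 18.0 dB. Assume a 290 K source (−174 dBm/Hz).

Sensitivity = −174 + 10 log₁₀(B) + NF + SNR_min
= −174 + 70.68 + 10.2 + 18.0
= −75.12 dBm → −75.1 dBm

−75.1 dBm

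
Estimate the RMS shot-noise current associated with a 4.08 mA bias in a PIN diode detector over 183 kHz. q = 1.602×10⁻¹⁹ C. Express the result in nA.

15.5 nA

I_n = √(2qI·B)
2qI·B = 2 × 1.602×10⁻¹⁹ × 4.08×10⁻³ × 1.83×10⁵ = 2.39×10⁻¹⁶ A²
I_n = √(2.39×10⁻¹⁶) = 1.55×10⁻⁸ A = 15.5 nA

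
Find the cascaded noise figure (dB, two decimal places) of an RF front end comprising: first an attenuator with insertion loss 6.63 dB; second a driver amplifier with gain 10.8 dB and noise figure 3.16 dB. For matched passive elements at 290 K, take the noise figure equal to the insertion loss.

9.79 dB

Convert to linear (a loss of L dB is a gain of −L dB): F_i = 10^(NF_i/10), G_i = 10^(G_i,dB/10)
  Stage 1: F_1 = 10^(6.63/10) = 4.603, G_1 = 10^(−6.63/10) = 0.2173
  Stage 2: F_2 = 10^(3.16/10) = 2.070, G_2 = 10^(10.8/10) = 12.02
Friis cascade:
  F = 4.603 + (2.070 − 1)/0.2173 = 9.528
NF = 10 log₁₀(9.528) = 9.79 dB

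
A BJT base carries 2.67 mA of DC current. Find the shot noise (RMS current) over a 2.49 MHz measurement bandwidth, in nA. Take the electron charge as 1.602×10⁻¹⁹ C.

46.2 nA

I_n = √(2qI·B)
2qI·B = 2 × 1.602×10⁻¹⁹ × 2.67×10⁻³ × 2.49×10⁶ = 2.13×10⁻¹⁵ A²
I_n = √(2.13×10⁻¹⁵) = 4.62×10⁻⁸ A = 46.2 nA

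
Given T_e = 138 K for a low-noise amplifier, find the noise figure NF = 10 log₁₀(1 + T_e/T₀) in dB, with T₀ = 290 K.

1.69 dB

F = 1 + T_e/T₀ = 1 + 138/290 = 1.47586
NF = 10 log₁₀(1.47586) = 1.69 dB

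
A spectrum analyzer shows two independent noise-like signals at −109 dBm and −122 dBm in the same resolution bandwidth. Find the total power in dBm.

−108.8 dBm

Convert to linear, add, convert back:
P₁ = 1.26×10⁻¹⁴ W, P₂ = 6.31×10⁻¹⁶ W
P_tot = 1.32×10⁻¹⁴ W → 10 log₁₀(P_tot / 10⁻³) = −108.8 dBm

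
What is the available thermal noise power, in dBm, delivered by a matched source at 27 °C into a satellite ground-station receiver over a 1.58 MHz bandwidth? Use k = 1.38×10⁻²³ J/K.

T = 27 °C + 273.15 = 300.15 K
P_n = kTB = 1.38×10⁻²³ × 300.15 × 1.58×10⁶ = 6.54×10⁻¹⁵ W
In dBm: 10 log₁₀(6.54×10⁻¹⁵ / 10⁻³) = −111.8 dBm

−111.8 dBm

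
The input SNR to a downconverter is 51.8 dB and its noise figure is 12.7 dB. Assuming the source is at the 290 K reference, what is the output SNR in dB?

39.1 dB

By definition F = SNR_in/SNR_out, so in dB: SNR_out = SNR_in − NF
SNR_out = 51.8 − 12.7 = 39.1 dB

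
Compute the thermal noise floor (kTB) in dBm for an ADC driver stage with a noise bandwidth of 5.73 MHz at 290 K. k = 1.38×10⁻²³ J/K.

P_n = kTB = 1.38×10⁻²³ × 290 × 5.73×10⁶ = 2.29×10⁻¹⁴ W
In dBm: 10 log₁₀(2.29×10⁻¹⁴ / 10⁻³) = −106.4 dBm

−106.4 dBm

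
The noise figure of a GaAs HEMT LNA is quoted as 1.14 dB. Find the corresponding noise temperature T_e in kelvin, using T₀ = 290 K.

F = 10^(1.14/10) = 1.30017
T_e = (F − 1)·T₀ = (1.30017 − 1) × 290 = 87.0 K

87.0 K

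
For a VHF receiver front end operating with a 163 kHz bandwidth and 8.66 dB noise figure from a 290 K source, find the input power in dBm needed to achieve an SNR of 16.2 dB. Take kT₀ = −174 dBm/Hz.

Sensitivity = −174 + 10 log₁₀(B) + NF + SNR_min
= −174 + 52.12 + 8.66 + 16.2
= −97.02 dBm → −97.0 dBm

−97.0 dBm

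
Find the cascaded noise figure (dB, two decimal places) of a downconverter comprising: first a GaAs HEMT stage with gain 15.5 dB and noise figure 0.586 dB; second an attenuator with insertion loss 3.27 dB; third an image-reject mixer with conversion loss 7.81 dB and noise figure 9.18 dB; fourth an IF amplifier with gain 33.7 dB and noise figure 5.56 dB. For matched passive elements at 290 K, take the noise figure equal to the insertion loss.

Convert to linear (a loss of L dB is a gain of −L dB): F_i = 10^(NF_i/10), G_i = 10^(G_i,dB/10)
  Stage 1: F_1 = 10^(0.586/10) = 1.144, G_1 = 10^(15.5/10) = 35.48
  Stage 2: F_2 = 10^(3.27/10) = 2.123, G_2 = 10^(−3.27/10) = 0.4710
  Stage 3: F_3 = 10^(9.18/10) = 8.279, G_3 = 10^(−7.81/10) = 0.1656
  Stage 4: F_4 = 10^(5.56/10) = 3.597, G_4 = 10^(33.7/10) = 2344
Friis cascade:
  F = 1.144 + (2.123 − 1)/35.48 + (8.279 − 1)/16.71 + (3.597 − 1)/2.767 = 2.550
NF = 10 log₁₀(2.550) = 4.07 dB

4.07 dB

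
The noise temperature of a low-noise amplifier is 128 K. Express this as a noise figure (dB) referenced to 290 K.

F = 1 + T_e/T₀ = 1 + 128/290 = 1.44138
NF = 10 log₁₀(1.44138) = 1.59 dB

1.59 dB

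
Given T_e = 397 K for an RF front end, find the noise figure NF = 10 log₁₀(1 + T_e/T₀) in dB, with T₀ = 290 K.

3.75 dB

F = 1 + T_e/T₀ = 1 + 397/290 = 2.36897
NF = 10 log₁₀(2.36897) = 3.75 dB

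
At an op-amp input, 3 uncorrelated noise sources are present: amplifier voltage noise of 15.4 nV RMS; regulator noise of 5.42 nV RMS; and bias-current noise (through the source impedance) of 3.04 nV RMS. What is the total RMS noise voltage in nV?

Uncorrelated sources add in power (mean-square): V_tot = √(ΣV_i²)
V_tot = √[(1.54×10⁻⁸)² + (5.42×10⁻⁹)² + (3.04×10⁻⁹)²] = 1.66×10⁻⁸ V = 16.6 nV

16.6 nV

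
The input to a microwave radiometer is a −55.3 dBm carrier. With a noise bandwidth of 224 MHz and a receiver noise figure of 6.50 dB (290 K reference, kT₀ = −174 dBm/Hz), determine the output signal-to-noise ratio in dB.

28.7 dB

Noise floor: N = −174 + 10 log₁₀(B) + NF
10 log₁₀(2.24×10⁸) = 83.5 dB
N = −174 + 83.5 + 6.50 = −84.00 dBm
SNR = P_sig − N = −55.3 − (−84.00) = 28.70 dB → 28.7 dB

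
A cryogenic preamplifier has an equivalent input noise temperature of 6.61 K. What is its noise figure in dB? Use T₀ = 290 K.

F = 1 + T_e/T₀ = 1 + 6.61/290 = 1.02279
NF = 10 log₁₀(1.02279) = 0.098 dB

0.098 dB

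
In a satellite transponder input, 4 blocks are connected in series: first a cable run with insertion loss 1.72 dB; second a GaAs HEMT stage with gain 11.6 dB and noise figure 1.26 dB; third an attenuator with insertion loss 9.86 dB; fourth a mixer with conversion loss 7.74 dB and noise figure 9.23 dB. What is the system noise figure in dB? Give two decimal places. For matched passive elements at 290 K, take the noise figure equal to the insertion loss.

Convert to linear (a loss of L dB is a gain of −L dB): F_i = 10^(NF_i/10), G_i = 10^(G_i,dB/10)
  Stage 1: F_1 = 10^(1.72/10) = 1.486, G_1 = 10^(−1.72/10) = 0.6730
  Stage 2: F_2 = 10^(1.26/10) = 1.337, G_2 = 10^(11.6/10) = 14.45
  Stage 3: F_3 = 10^(9.86/10) = 9.683, G_3 = 10^(−9.86/10) = 0.1033
  Stage 4: F_4 = 10^(9.23/10) = 8.375, G_4 = 10^(−7.74/10) = 0.1683
Friis cascade:
  F = 1.486 + (1.337 − 1)/0.6730 + (9.683 − 1)/9.727 + (8.375 − 1)/1.005 = 10.22
NF = 10 log₁₀(10.22) = 10.09 dB

10.09 dB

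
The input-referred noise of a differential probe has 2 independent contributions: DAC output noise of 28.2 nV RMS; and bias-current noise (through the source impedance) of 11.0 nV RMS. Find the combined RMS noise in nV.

30.3 nV

Uncorrelated sources add in power (mean-square): V_tot = √(ΣV_i²)
V_tot = √[(2.82×10⁻⁸)² + (1.10×10⁻⁸)²] = 3.03×10⁻⁸ V = 30.3 nV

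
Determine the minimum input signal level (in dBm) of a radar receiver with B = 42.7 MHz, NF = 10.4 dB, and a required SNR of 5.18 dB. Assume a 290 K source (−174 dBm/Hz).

Sensitivity = −174 + 10 log₁₀(B) + NF + SNR_min
= −174 + 76.3 + 10.4 + 5.18
= −82.12 dBm → −82.1 dBm

−82.1 dBm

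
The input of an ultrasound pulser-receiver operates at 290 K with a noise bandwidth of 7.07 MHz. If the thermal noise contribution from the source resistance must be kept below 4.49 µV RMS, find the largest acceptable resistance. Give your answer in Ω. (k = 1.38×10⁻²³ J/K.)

Johnson–Nyquist: V_n = √(4kTRB) ⇒ R = V_n² / (4kTB)
4kTB = 4 × 1.38×10⁻²³ × 290 × 7.07×10⁶ = 1.13×10⁻¹³
R = (4.49×10⁻⁶)² / 1.13×10⁻¹³ = 1.78×10² Ω = 178 Ω

178 Ω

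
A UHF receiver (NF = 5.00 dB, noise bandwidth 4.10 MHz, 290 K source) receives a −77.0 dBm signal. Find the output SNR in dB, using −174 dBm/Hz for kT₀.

Noise floor: N = −174 + 10 log₁₀(B) + NF
10 log₁₀(4.10×10⁶) = 66.13 dB
N = −174 + 66.13 + 5.00 = −102.87 dBm
SNR = P_sig − N = −77.0 − (−102.87) = 25.87 dB → 25.9 dB

25.9 dB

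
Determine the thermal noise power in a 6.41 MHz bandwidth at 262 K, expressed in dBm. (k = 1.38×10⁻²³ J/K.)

−106.3 dBm

P_n = kTB = 1.38×10⁻²³ × 262 × 6.41×10⁶ = 2.32×10⁻¹⁴ W
In dBm: 10 log₁₀(2.32×10⁻¹⁴ / 10⁻³) = −106.3 dBm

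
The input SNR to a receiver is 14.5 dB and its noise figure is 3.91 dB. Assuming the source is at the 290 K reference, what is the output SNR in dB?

By definition F = SNR_in/SNR_out, so in dB: SNR_out = SNR_in − NF
SNR_out = 14.5 − 3.91 = 10.59 dB

10.59 dB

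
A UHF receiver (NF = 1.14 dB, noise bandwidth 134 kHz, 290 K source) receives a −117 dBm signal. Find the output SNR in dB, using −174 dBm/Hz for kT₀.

Noise floor: N = −174 + 10 log₁₀(B) + NF
10 log₁₀(1.34×10⁵) = 51.27 dB
N = −174 + 51.27 + 1.14 = −121.59 dBm
SNR = P_sig − N = −117 − (−121.59) = 4.59 dB → 4.6 dB

4.6 dB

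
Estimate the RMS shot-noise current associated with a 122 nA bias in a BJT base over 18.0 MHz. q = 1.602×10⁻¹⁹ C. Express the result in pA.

I_n = √(2qI·B)
2qI·B = 2 × 1.602×10⁻¹⁹ × 1.22×10⁻⁷ × 1.80×10⁷ = 7.04×10⁻¹⁹ A²
I_n = √(7.04×10⁻¹⁹) = 8.39×10⁻¹⁰ A = 839 pA

839 pA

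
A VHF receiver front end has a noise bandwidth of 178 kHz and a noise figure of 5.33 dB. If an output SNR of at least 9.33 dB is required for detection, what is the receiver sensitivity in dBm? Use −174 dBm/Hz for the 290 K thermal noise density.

Sensitivity = −174 + 10 log₁₀(B) + NF + SNR_min
= −174 + 52.5 + 5.33 + 9.33
= −106.84 dBm → −106.8 dBm

−106.8 dBm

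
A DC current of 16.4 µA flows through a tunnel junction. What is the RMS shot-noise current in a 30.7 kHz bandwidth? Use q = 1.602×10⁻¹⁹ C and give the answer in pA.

402 pA

I_n = √(2qI·B)
2qI·B = 2 × 1.602×10⁻¹⁹ × 1.64×10⁻⁵ × 3.07×10⁴ = 1.61×10⁻¹⁹ A²
I_n = √(1.61×10⁻¹⁹) = 4.02×10⁻¹⁰ A = 402 pA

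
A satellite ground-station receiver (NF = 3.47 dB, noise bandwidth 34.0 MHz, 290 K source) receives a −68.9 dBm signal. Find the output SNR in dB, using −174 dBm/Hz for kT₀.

Noise floor: N = −174 + 10 log₁₀(B) + NF
10 log₁₀(3.40×10⁷) = 75.31 dB
N = −174 + 75.31 + 3.47 = −95.22 dBm
SNR = P_sig − N = −68.9 − (−95.22) = 26.32 dB → 26.3 dB

26.3 dB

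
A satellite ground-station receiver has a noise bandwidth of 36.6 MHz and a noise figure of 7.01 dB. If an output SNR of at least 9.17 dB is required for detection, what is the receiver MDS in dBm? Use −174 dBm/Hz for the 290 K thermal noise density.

−82.2 dBm

Sensitivity = −174 + 10 log₁₀(B) + NF + SNR_min
= −174 + 75.63 + 7.01 + 9.17
= −82.19 dBm → −82.2 dBm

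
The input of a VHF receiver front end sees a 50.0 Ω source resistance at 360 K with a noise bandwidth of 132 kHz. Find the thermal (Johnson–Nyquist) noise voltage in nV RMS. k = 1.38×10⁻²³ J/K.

362 nV

V_n = √(4kTRB)
4kTRB = 4 × 1.38×10⁻²³ × 360 × 5.00×10¹ × 1.32×10⁵ = 1.31×10⁻¹³ V²
V_n = √(1.31×10⁻¹³) = 3.62×10⁻⁷ V = 362 nV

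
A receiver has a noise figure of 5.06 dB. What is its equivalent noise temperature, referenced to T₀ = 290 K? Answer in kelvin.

640 K

F = 10^(5.06/10) = 3.20627
T_e = (F − 1)·T₀ = (3.20627 − 1) × 290 = 640 K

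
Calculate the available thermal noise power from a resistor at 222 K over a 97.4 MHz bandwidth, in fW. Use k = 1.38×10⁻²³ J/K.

298 fW

P_n = kTB = 1.38×10⁻²³ × 222 × 9.74×10⁷ = 2.98×10⁻¹³ W = 298 fW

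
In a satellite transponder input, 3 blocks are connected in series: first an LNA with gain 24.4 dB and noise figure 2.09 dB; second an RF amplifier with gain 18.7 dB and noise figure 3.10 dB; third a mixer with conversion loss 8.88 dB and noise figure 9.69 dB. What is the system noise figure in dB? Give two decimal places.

2.10 dB

Convert to linear (a loss of L dB is a gain of −L dB): F_i = 10^(NF_i/10), G_i = 10^(G_i,dB/10)
  Stage 1: F_1 = 10^(2.09/10) = 1.618, G_1 = 10^(24.4/10) = 275.4
  Stage 2: F_2 = 10^(3.10/10) = 2.042, G_2 = 10^(18.7/10) = 74.13
  Stage 3: F_3 = 10^(9.69/10) = 9.311, G_3 = 10^(−8.88/10) = 0.1294
Friis cascade:
  F = 1.618 + (2.042 − 1)/275.4 + (9.311 − 1)/2.042×10⁴ = 1.622
NF = 10 log₁₀(1.622) = 2.10 dB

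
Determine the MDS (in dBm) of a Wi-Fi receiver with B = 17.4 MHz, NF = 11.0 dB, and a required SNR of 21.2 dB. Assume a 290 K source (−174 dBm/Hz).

−69.4 dBm

Sensitivity = −174 + 10 log₁₀(B) + NF + SNR_min
= −174 + 72.41 + 11.0 + 21.2
= −69.39 dBm → −69.4 dBm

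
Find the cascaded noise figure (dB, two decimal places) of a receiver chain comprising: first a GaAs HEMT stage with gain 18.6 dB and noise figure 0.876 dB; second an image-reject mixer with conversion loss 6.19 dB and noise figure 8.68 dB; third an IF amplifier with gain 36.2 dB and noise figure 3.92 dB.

1.45 dB

Convert to linear (a loss of L dB is a gain of −L dB): F_i = 10^(NF_i/10), G_i = 10^(G_i,dB/10)
  Stage 1: F_1 = 10^(0.876/10) = 1.223, G_1 = 10^(18.6/10) = 72.44
  Stage 2: F_2 = 10^(8.68/10) = 7.379, G_2 = 10^(−6.19/10) = 0.2404
  Stage 3: F_3 = 10^(3.92/10) = 2.466, G_3 = 10^(36.2/10) = 4169
Friis cascade:
  F = 1.223 + (7.379 − 1)/72.44 + (2.466 − 1)/17.42 = 1.396
NF = 10 log₁₀(1.396) = 1.45 dB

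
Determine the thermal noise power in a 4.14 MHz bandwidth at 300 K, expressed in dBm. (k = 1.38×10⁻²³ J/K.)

P_n = kTB = 1.38×10⁻²³ × 300 × 4.14×10⁶ = 1.71×10⁻¹⁴ W
In dBm: 10 log₁₀(1.71×10⁻¹⁴ / 10⁻³) = −107.7 dBm

−107.7 dBm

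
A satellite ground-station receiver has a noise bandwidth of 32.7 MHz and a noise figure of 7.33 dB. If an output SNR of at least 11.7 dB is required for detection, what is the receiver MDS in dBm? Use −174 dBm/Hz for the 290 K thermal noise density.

Sensitivity = −174 + 10 log₁₀(B) + NF + SNR_min
= −174 + 75.15 + 7.33 + 11.7
= −79.82 dBm → −79.8 dBm

−79.8 dBm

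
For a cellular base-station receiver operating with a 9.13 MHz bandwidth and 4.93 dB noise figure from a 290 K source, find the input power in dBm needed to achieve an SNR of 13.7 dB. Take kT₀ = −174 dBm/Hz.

−85.8 dBm

Sensitivity = −174 + 10 log₁₀(B) + NF + SNR_min
= −174 + 69.6 + 4.93 + 13.7
= −85.77 dBm → −85.8 dBm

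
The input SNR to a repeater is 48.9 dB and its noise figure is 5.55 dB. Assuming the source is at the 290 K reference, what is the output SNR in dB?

43.35 dB

By definition F = SNR_in/SNR_out, so in dB: SNR_out = SNR_in − NF
SNR_out = 48.9 − 5.55 = 43.35 dB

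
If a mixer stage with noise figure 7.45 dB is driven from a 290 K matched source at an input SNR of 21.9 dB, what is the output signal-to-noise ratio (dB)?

14.45 dB

By definition F = SNR_in/SNR_out, so in dB: SNR_out = SNR_in − NF
SNR_out = 21.9 − 7.45 = 14.45 dB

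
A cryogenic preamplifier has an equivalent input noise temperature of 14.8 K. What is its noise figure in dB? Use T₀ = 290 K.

F = 1 + T_e/T₀ = 1 + 14.8/290 = 1.05103
NF = 10 log₁₀(1.05103) = 0.216 dB

0.216 dB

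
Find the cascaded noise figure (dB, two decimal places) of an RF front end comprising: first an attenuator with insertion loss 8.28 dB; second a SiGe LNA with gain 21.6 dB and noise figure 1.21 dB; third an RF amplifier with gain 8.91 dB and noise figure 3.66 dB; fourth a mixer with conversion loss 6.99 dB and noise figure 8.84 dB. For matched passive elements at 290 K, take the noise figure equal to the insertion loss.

9.54 dB

Convert to linear (a loss of L dB is a gain of −L dB): F_i = 10^(NF_i/10), G_i = 10^(G_i,dB/10)
  Stage 1: F_1 = 10^(8.28/10) = 6.730, G_1 = 10^(−8.28/10) = 0.1486
  Stage 2: F_2 = 10^(1.21/10) = 1.321, G_2 = 10^(21.6/10) = 144.5
  Stage 3: F_3 = 10^(3.66/10) = 2.323, G_3 = 10^(8.91/10) = 7.780
  Stage 4: F_4 = 10^(8.84/10) = 7.656, G_4 = 10^(−6.99/10) = 0.2000
Friis cascade:
  F = 6.730 + (1.321 − 1)/0.1486 + (2.323 − 1)/21.48 + (7.656 − 1)/167.1 = 8.993
NF = 10 log₁₀(8.993) = 9.54 dB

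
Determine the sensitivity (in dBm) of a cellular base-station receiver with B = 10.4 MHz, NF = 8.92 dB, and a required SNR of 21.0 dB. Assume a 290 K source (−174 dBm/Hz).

−73.9 dBm

Sensitivity = −174 + 10 log₁₀(B) + NF + SNR_min
= −174 + 70.17 + 8.92 + 21.0
= −73.91 dBm → −73.9 dBm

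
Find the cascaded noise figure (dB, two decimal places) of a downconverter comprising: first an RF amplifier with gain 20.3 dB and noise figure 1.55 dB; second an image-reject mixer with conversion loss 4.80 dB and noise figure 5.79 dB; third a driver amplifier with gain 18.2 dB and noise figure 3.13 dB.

1.72 dB

Convert to linear (a loss of L dB is a gain of −L dB): F_i = 10^(NF_i/10), G_i = 10^(G_i,dB/10)
  Stage 1: F_1 = 10^(1.55/10) = 1.429, G_1 = 10^(20.3/10) = 107.2
  Stage 2: F_2 = 10^(5.79/10) = 3.793, G_2 = 10^(−4.80/10) = 0.3311
  Stage 3: F_3 = 10^(3.13/10) = 2.056, G_3 = 10^(18.2/10) = 66.07
Friis cascade:
  F = 1.429 + (3.793 − 1)/107.2 + (2.056 − 1)/35.48 = 1.485
NF = 10 log₁₀(1.485) = 1.72 dB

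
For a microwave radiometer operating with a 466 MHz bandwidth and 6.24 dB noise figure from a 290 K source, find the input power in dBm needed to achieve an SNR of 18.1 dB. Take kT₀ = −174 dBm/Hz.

Sensitivity = −174 + 10 log₁₀(B) + NF + SNR_min
= −174 + 86.68 + 6.24 + 18.1
= −62.98 dBm → −63.0 dBm

−63.0 dBm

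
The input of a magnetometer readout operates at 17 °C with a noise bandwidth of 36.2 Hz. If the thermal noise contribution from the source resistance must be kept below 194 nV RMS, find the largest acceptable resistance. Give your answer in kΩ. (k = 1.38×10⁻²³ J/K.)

64.9 kΩ

T = 17 °C + 273.15 = 290.15 K
Johnson–Nyquist: V_n = √(4kTRB) ⇒ R = V_n² / (4kTB)
4kTB = 4 × 1.38×10⁻²³ × 290.15 × 3.62×10¹ = 5.80×10⁻¹⁹
R = (1.94×10⁻⁷)² / 5.80×10⁻¹⁹ = 6.49×10⁴ Ω = 64.9 kΩ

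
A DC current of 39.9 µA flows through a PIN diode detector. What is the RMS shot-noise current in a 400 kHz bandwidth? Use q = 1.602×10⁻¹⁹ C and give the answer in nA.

I_n = √(2qI·B)
2qI·B = 2 × 1.602×10⁻¹⁹ × 3.99×10⁻⁵ × 4.00×10⁵ = 5.11×10⁻¹⁸ A²
I_n = √(5.11×10⁻¹⁸) = 2.26×10⁻⁹ A = 2.26 nA

2.26 nA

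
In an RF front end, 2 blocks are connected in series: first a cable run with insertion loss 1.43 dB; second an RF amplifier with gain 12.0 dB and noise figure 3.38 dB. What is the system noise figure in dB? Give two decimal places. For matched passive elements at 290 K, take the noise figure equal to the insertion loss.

4.81 dB

Convert to linear (a loss of L dB is a gain of −L dB): F_i = 10^(NF_i/10), G_i = 10^(G_i,dB/10)
  Stage 1: F_1 = 10^(1.43/10) = 1.390, G_1 = 10^(−1.43/10) = 0.7194
  Stage 2: F_2 = 10^(3.38/10) = 2.178, G_2 = 10^(12.0/10) = 15.85
Friis cascade:
  F = 1.390 + (2.178 − 1)/0.7194 = 3.027
NF = 10 log₁₀(3.027) = 4.81 dB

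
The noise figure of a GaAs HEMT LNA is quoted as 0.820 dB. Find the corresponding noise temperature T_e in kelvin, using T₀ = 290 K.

60.3 K

F = 10^(0.820/10) = 1.20781
T_e = (F − 1)·T₀ = (1.20781 − 1) × 290 = 60.3 K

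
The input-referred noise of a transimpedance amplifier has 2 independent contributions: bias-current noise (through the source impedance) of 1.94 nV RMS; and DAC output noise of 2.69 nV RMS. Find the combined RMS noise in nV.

3.32 nV

Uncorrelated sources add in power (mean-square): V_tot = √(ΣV_i²)
V_tot = √[(1.94×10⁻⁹)² + (2.69×10⁻⁹)²] = 3.32×10⁻⁹ V = 3.32 nV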